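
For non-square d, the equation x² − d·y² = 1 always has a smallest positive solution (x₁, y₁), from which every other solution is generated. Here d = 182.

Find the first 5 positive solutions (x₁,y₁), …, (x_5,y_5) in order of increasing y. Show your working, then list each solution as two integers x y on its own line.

27 2
1457 108
78651 5830
4245697 314712
229188987 16988618

[13; 2,26] for √182; ℓ=2 ⇒ convergent index 1
i=0: a=13 ⇒ p=13, q=1
i=1: a=2 ⇒ p=27, q=2
fundamental: x₁=27, y₁=2  (since 729 − 182·4 = 1)
k=2:  x_2 = 27·27+182·2·2 = 1457,  y_2 = 27·2+2·27 = 108
k=3:  x_3 = 27·1457+182·2·108 = 78651,  y_3 = 27·108+2·1457 = 5830
k=4:  x_4 = 27·78651+182·2·5830 = 4245697,  y_4 = 27·5830+2·78651 = 314712
k=5:  x_5 = 27·4245697+182·2·314712 = 229188987,  y_5 = 27·314712+2·4245697 = 16988618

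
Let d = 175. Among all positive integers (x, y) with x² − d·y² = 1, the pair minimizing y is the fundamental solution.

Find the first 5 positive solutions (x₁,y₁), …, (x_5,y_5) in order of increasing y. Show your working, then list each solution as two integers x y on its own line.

2024 153
8193151 619344
33165873224 2507104359
134255446617601 10148757825888
543466014742175624 41082169172090265

d=175: √d = [13; 4,2,1,2,4,26] (ℓ=6, even), read p_5/q_5
a_0=13:  p_0=13·1+0=13,  q_0=13·0+1=1
a_1=4:  p_1=4·13+1=53,  q_1=4·1+0=4
a_2=2:  p_2=2·53+13=119,  q_2=2·4+1=9
…
a_4=2:  p_4=2·172+119=463,  q_4=2·13+9=35
a_5=4:  p_5=4·463+172=2024,  q_5=4·35+13=153
fundamental: x₁=2024, y₁=153  (since 4096576 − 175·23409 = 1)
(x_2, y_2) = (2024·2024 + 175·153·153, 2024·153 + 153·2024) = (8193151, 619344)
(x_3, y_3) = (2024·8193151 + 175·153·619344, 2024·619344 + 153·8193151) = (33165873224, 2507104359)
(x_4, y_4) = (2024·33165873224 + 175·153·2507104359, 2024·2507104359 + 153·33165873224) = (134255446617601, 10148757825888)
(x_5, y_5) = (2024·134255446617601 + 175·153·10148757825888, 2024·10148757825888 + 153·134255446617601) = (543466014742175624, 41082169172090265)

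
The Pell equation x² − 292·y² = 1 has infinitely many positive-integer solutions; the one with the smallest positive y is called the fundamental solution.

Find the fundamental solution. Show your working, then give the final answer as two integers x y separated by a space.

2281249 133500

[17; 11,2,1,3,8,3,1,2,11,34] for √292; ℓ=10 ⇒ convergent index 9
a_0=17:  p_0=17·1+0=17,  q_0=17·0+1=1
a_1=11:  p_1=11·17+1=188,  q_1=11·1+0=11
…
a_3=1:  p_3=1·393+188=581,  q_3=1·23+11=34
a_4=3:  p_4=3·581+393=2136,  q_4=3·34+23=125
…
a_6=3:  p_6=3·17669+2136=55143,  q_6=3·1034+125=3227
a_7=1:  p_7=1·55143+17669=72812,  q_7=1·3227+1034=4261
a_8=2:  p_8=2·72812+55143=200767,  q_8=2·4261+3227=11749
a_9=11:  p_9=11·200767+72812=2281249,  q_9=11·11749+4261=133500
fundamental: x₁=2281249, y₁=133500  (since 5204097000001 − 292·17822250000 = 1)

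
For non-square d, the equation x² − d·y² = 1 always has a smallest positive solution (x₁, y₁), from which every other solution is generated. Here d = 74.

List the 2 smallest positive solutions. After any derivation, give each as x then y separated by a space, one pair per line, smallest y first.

√74 → a₀=8, period (1,1,1,1,16); ℓ=5 odd so k=9
i=0: a=8 ⇒ p=8, q=1
…
i=7: a=1 ⇒ p=1471, q=171
i=8: a=1 ⇒ p=2228, q=259
i=9: a=1 ⇒ p=3699, q=430
(x₁, y₁) = (3699, 430);  3699² − 74·430² = 1 ✓
k=2:  x_2 = 3699·3699+74·430·430 = 27365201,  y_2 = 3699·430+430·3699 = 3181140

3699 430
27365201 3181140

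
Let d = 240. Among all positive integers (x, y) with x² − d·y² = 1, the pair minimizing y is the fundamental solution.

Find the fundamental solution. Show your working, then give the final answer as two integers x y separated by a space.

d=240: √d = [15; 2,30] (ℓ=2, even), read p_1/q_1
step 0: (15, 1)  from 15·(1,0) + (0,1)
step 1: (31, 2)  from 2·(15,1) + (1,0)
→ (31, 2).  Check: 31²=961, 240·2²=960, difference 1.

31 2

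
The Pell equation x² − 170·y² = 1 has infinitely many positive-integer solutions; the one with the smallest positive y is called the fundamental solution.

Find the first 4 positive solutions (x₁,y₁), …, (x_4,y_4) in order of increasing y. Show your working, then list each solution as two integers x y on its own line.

√170 = [13; 26, …], period ℓ=1 (odd) → k=1
a_0=13:  p_0=13·1+0=13,  q_0=13·0+1=1
a_1=26:  p_1=26·13+1=339,  q_1=26·1+0=26
(x₁, y₁) = (339, 26);  339² − 170·26² = 1 ✓
(x_2, y_2) = (339·339 + 170·26·26, 339·26 + 26·339) = (229841, 17628)
(x_3, y_3) = (339·229841 + 170·26·17628, 339·17628 + 26·229841) = (155831859, 11951758)
(x_4, y_4) = (339·155831859 + 170·26·11951758, 339·11951758 + 26·155831859) = (105653770561, 8103274296)

339 26
229841 17628
155831859 11951758
105653770561 8103274296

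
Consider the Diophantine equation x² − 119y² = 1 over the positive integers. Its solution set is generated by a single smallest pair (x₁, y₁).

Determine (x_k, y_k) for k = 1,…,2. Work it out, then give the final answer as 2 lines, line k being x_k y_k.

120 11
28799 2640

√119 = [10; 1,9,1,20, …], period ℓ=4 (even) → k=3
a_0=10:  p_0=10·1+0=10,  q_0=10·0+1=1
a_1=1:  p_1=1·10+1=11,  q_1=1·1+0=1
a_2=9:  p_2=9·11+10=109,  q_2=9·1+1=10
a_3=1:  p_3=1·109+11=120,  q_3=1·10+1=11
→ (120, 11).  Check: 120²=14400, 119·11²=14399, difference 1.
(x_2, y_2) = (120·120 + 119·11·11, 120·11 + 11·120) = (28799, 2640)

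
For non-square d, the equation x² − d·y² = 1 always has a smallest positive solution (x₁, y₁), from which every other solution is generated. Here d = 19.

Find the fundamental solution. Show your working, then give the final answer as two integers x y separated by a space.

[4; 2,1,3,1,2,8] for √19; ℓ=6 ⇒ convergent index 5
i=0: a=4 ⇒ p=4, q=1
i=1: a=2 ⇒ p=9, q=2
i=2: a=1 ⇒ p=13, q=3
i=3: a=3 ⇒ p=48, q=11
i=4: a=1 ⇒ p=61, q=14
i=5: a=2 ⇒ p=170, q=39
fundamental: x₁=170, y₁=39  (since 28900 − 19·1521 = 1)

170 39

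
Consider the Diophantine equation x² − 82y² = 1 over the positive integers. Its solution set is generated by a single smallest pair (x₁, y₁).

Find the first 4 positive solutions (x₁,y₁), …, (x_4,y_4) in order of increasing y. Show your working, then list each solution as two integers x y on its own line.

[9; 18] for √82; ℓ=1 ⇒ convergent index 1
a_0=9:  p_0=9·1+0=9,  q_0=9·0+1=1
a_1=18:  p_1=18·9+1=163,  q_1=18·1+0=18
(x₁, y₁) = (163, 18);  163² − 82·18² = 1 ✓
k=2:  x_2 = 163·163+82·18·18 = 53137,  y_2 = 163·18+18·163 = 5868
k=3:  x_3 = 163·53137+82·18·5868 = 17322499,  y_3 = 163·5868+18·53137 = 1912950
k=4:  x_4 = 163·17322499+82·18·1912950 = 5647081537,  y_4 = 163·1912950+18·17322499 = 623615832

163 18
53137 5868
17322499 1912950
5647081537 623615832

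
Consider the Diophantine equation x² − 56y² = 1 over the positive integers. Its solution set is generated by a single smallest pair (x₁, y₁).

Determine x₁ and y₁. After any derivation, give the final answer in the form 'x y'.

15 2

[7; 2,14] for √56; ℓ=2 ⇒ convergent index 1
step 0: (7, 1)  from 7·(1,0) + (0,1)
step 1: (15, 2)  from 2·(7,1) + (1,0)
(x₁, y₁) = (15, 2);  15² − 56·2² = 1 ✓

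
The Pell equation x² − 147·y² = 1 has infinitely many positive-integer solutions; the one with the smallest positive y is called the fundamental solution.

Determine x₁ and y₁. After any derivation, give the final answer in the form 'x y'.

97 8

√147 = [12; 8,24, …], period ℓ=2 (even) → k=1
i=0: a=12 ⇒ p=12, q=1
i=1: a=8 ⇒ p=97, q=8
→ (97, 8).  Check: 97²=9409, 147·8²=9408, difference 1.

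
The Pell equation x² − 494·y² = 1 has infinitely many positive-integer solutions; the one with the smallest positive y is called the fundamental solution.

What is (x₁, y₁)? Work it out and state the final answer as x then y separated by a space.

73035 3286

√494 → a₀=22, period (4,2,2,1,2,1,2,2,4,44); ℓ=10 even so k=9
i=0: a=22 ⇒ p=22, q=1
i=1: a=4 ⇒ p=89, q=4
i=2: a=2 ⇒ p=200, q=9
i=3: a=2 ⇒ p=489, q=22
…
i=6: a=1 ⇒ p=2556, q=115
i=7: a=2 ⇒ p=6979, q=314
i=8: a=2 ⇒ p=16514, q=743
i=9: a=4 ⇒ p=73035, q=3286
fundamental: x₁=73035, y₁=3286  (since 5334111225 − 494·10797796 = 1)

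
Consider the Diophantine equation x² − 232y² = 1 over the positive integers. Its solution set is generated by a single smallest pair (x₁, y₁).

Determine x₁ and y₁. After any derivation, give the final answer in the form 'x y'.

19603 1287

√232 = [15; 4,3,7,3,4,30, …], period ℓ=6 (even) → k=5
a_0=15:  p_0=15·1+0=15,  q_0=15·0+1=1
…
a_2=3:  p_2=3·61+15=198,  q_2=3·4+1=13
…
a_4=3:  p_4=3·1447+198=4539,  q_4=3·95+13=298
a_5=4:  p_5=4·4539+1447=19603,  q_5=4·298+95=1287
→ (19603, 1287).  Check: 19603²=384277609, 232·1287²=384277608, difference 1.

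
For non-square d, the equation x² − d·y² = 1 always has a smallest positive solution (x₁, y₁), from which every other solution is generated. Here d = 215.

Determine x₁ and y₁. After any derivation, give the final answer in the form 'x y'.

44 3

√215 = [14; 1,1,1,28, …], period ℓ=4 (even) → k=3
i=0: a=14 ⇒ p=14, q=1
…
i=2: a=1 ⇒ p=29, q=2
i=3: a=1 ⇒ p=44, q=3
fundamental: x₁=44, y₁=3  (since 1936 − 215·9 = 1)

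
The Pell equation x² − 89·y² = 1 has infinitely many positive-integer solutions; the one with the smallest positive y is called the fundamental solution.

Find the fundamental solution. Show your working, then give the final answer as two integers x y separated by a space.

√89 = [9; 2,3,3,2,18, …], period ℓ=5 (odd) → k=9
k=0  a_k=9  p_k/q_k = 9/1
k=1  a_k=2  p_k/q_k = 19/2
…
k=4  a_k=2  p_k/q_k = 500/53
k=5  a_k=18  p_k/q_k = 9217/977
k=6  a_k=2  p_k/q_k = 18934/2007
k=7  a_k=3  p_k/q_k = 66019/6998
k=8  a_k=3  p_k/q_k = 216991/23001
k=9  a_k=2  p_k/q_k = 500001/53000
→ (500001, 53000).  Check: 500001²=250001000001, 89·53000²=250001000000, difference 1.

500001 53000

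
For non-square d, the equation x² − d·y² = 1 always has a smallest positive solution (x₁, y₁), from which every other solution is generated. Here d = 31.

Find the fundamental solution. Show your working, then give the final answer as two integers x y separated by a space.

1520 273

√31 → a₀=5, period (1,1,3,5,3,1,1,10); ℓ=8 even so k=7
k=0  a_k=5  p_k/q_k = 5/1
…
k=3  a_k=3  p_k/q_k = 39/7
…
k=5  a_k=3  p_k/q_k = 657/118
k=6  a_k=1  p_k/q_k = 863/155
k=7  a_k=1  p_k/q_k = 1520/273
(x₁, y₁) = (1520, 273);  1520² − 31·273² = 1 ✓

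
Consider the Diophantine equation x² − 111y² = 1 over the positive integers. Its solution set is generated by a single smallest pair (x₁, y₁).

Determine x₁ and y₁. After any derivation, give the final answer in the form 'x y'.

√111 → a₀=10, period (1,1,6,1,1,20); ℓ=6 even so k=5
i=0: a=10 ⇒ p=10, q=1
…
i=4: a=1 ⇒ p=158, q=15
i=5: a=1 ⇒ p=295, q=28
fundamental: x₁=295, y₁=28  (since 87025 − 111·784 = 1)

295 28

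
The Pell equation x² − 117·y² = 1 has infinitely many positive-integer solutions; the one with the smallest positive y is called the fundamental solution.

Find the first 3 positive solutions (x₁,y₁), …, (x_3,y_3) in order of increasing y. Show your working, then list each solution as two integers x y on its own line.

649 60
842401 77880
1093435849 101088180

√117 = [10; 1,4,2,4,1,20, …], period ℓ=6 (even) → k=5
a_0=10:  p_0=10·1+0=10,  q_0=10·0+1=1
…
a_2=4:  p_2=4·11+10=54,  q_2=4·1+1=5
…
a_4=4:  p_4=4·119+54=530,  q_4=4·11+5=49
a_5=1:  p_5=1·530+119=649,  q_5=1·49+11=60
→ (649, 60).  Check: 649²=421201, 117·60²=421200, difference 1.
(649+60√117)^2 = 842401 + 77880√117
(649+60√117)^3 = 1093435849 + 101088180√117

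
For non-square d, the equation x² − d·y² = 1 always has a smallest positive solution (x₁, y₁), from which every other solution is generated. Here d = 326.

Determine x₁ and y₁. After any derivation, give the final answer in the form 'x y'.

d=326: √d = [18; 18,36] (ℓ=2, even), read p_1/q_1
i=0: a=18 ⇒ p=18, q=1
i=1: a=18 ⇒ p=325, q=18
→ (325, 18).  Check: 325²=105625, 326·18²=105624, difference 1.

325 18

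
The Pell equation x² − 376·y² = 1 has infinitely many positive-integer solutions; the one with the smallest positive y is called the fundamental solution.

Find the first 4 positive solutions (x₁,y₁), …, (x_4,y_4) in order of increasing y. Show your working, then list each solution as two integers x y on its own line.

√376 = [19; 2,1,1,3,1,…,1,2,38, …], period ℓ=16 (even) → k=15
step 0: (19, 1)  from 19·(1,0) + (0,1)
…
step 3: (97, 5)  from 1·(58,3) + (39,2)
step 4: (349, 18)  from 3·(97,5) + (58,3)
step 5: (446, 23)  from 1·(349,18) + (97,5)
…
step 7: (2928, 151)  from 2·(1241,64) + (446,23)
step 8: (12953, 668)  from 4·(2928,151) + (1241,64)
step 9: (28834, 1487)  from 2·(12953,668) + (2928,151)
step 10: (70621, 3642)  from 2·(28834,1487) + (12953,668)
step 11: (99455, 5129)  from 1·(70621,3642) + (28834,1487)
step 12: (368986, 19029)  from 3·(99455,5129) + (70621,3642)
…
step 14: (837427, 43187)  from 1·(468441,24158) + (368986,19029)
step 15: (2143295, 110532)  from 2·(837427,43187) + (468441,24158)
(x₁, y₁) = (2143295, 110532);  2143295² − 376·110532² = 1 ✓
(2143295+110532√376)^2 = 9187426914049 + 473805365880√376
(2143295+110532√376)^3 = 39382732335491159615 + 2031009343327438668√376
(2143295+110532√376)^4 = 168817626601983862467148801 + 8706104341013491514496240√376

2143295 110532
9187426914049 473805365880
39382732335491159615 2031009343327438668
168817626601983862467148801 8706104341013491514496240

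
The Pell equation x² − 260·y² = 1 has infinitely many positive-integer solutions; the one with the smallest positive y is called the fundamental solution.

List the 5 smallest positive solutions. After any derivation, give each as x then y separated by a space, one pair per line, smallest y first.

129 8
33281 2064
8586369 532504
2215249921 137383968
571525893249 35444531240

√260 → a₀=16, period (8,32); ℓ=2 even so k=1
step 0: (16, 1)  from 16·(1,0) + (0,1)
step 1: (129, 8)  from 8·(16,1) + (1,0)
(x₁, y₁) = (129, 8);  129² − 260·8² = 1 ✓
(129+8√260)^2 = 33281 + 2064√260
(129+8√260)^3 = 8586369 + 532504√260
(129+8√260)^4 = 2215249921 + 137383968√260
(129+8√260)^5 = 571525893249 + 35444531240√260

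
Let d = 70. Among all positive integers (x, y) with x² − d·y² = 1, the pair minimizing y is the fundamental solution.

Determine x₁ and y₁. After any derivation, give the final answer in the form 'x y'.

[8; 2,1,2,1,2,16] for √70; ℓ=6 ⇒ convergent index 5
k=0  a_k=8  p_k/q_k = 8/1
k=1  a_k=2  p_k/q_k = 17/2
…
k=3  a_k=2  p_k/q_k = 67/8
k=4  a_k=1  p_k/q_k = 92/11
k=5  a_k=2  p_k/q_k = 251/30
(x₁, y₁) = (251, 30);  251² − 70·30² = 1 ✓

251 30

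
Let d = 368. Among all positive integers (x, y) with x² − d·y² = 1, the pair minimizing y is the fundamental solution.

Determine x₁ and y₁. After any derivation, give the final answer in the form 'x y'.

1151 60

√368 → a₀=19, period (5,2,5,38); ℓ=4 even so k=3
i=0: a=19 ⇒ p=19, q=1
i=1: a=5 ⇒ p=96, q=5
i=2: a=2 ⇒ p=211, q=11
i=3: a=5 ⇒ p=1151, q=60
→ (1151, 60).  Check: 1151²=1324801, 368·60²=1324800, difference 1.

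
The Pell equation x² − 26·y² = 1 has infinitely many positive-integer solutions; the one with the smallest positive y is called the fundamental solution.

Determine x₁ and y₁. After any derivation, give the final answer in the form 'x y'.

√26 → a₀=5, period (10); ℓ=1 odd so k=1
a_0=5:  p_0=5·1+0=5,  q_0=5·0+1=1
a_1=10:  p_1=10·5+1=51,  q_1=10·1+0=10
fundamental: x₁=51, y₁=10  (since 2601 − 26·100 = 1)

51 10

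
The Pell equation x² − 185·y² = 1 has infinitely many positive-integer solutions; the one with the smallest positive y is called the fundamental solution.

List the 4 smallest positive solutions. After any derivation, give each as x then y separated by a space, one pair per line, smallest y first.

[13; 1,1,1,1,26] for √185; ℓ=5 ⇒ convergent index 9
i=0: a=13 ⇒ p=13, q=1
i=1: a=1 ⇒ p=14, q=1
i=2: a=1 ⇒ p=27, q=2
i=3: a=1 ⇒ p=41, q=3
…
i=6: a=1 ⇒ p=1877, q=138
…
i=8: a=1 ⇒ p=5563, q=409
i=9: a=1 ⇒ p=9249, q=680
→ (9249, 680).  Check: 9249²=85544001, 185·680²=85544000, difference 1.
n=2: (9249,680)∘(9249,680) = (9249·9249+185·680·680, 9249·680+680·9249) = (171088001,12578640)
n=3: (171088001,12578640)∘(9249,680) = (9249·171088001+185·680·12578640, 9249·12578640+680·171088001) = (3164785833249,232679682040)
n=4: (3164785833249,232679682040)∘(9249,680) = (9249·3164785833249+185·680·232679682040, 9249·232679682040+680·3164785833249) = (58542208172352001,4304108745797280)

9249 680
171088001 12578640
3164785833249 232679682040
58542208172352001 4304108745797280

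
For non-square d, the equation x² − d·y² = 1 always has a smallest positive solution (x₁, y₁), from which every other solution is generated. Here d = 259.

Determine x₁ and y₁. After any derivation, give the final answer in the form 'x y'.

847225 52644

[16; 10,1,2,3,4,3,2,1,10,32] for √259; ℓ=10 ⇒ convergent index 9
k=0  a_k=16  p_k/q_k = 16/1
…
k=2  a_k=1  p_k/q_k = 177/11
…
k=5  a_k=4  p_k/q_k = 7403/460
k=6  a_k=3  p_k/q_k = 23931/1487
k=7  a_k=2  p_k/q_k = 55265/3434
k=8  a_k=1  p_k/q_k = 79196/4921
k=9  a_k=10  p_k/q_k = 847225/52644
fundamental: x₁=847225, y₁=52644  (since 717790200625 − 259·2771390736 = 1)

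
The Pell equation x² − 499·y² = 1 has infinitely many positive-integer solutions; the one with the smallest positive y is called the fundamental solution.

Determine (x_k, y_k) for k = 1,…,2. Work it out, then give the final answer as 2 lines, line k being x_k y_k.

√499 → a₀=22, period (2,1,21,1,2,44); ℓ=6 even so k=5
a_0=22:  p_0=22·1+0=22,  q_0=22·0+1=1
a_1=2:  p_1=2·22+1=45,  q_1=2·1+0=2
…
a_3=21:  p_3=21·67+45=1452,  q_3=21·3+2=65
a_4=1:  p_4=1·1452+67=1519,  q_4=1·65+3=68
a_5=2:  p_5=2·1519+1452=4490,  q_5=2·68+65=201
fundamental: x₁=4490, y₁=201  (since 20160100 − 499·40401 = 1)
(x_2, y_2) = (4490·4490 + 499·201·201, 4490·201 + 201·4490) = (40320199, 1804980)

4490 201
40320199 1804980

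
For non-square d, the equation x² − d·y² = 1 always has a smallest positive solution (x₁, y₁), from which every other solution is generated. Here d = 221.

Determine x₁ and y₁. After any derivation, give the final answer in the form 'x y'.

d=221: √d = [14; 1,6,2,6,1,28] (ℓ=6, even), read p_5/q_5
k=0  a_k=14  p_k/q_k = 14/1
k=1  a_k=1  p_k/q_k = 15/1
k=2  a_k=6  p_k/q_k = 104/7
…
k=4  a_k=6  p_k/q_k = 1442/97
k=5  a_k=1  p_k/q_k = 1665/112
→ (1665, 112).  Check: 1665²=2772225, 221·112²=2772224, difference 1.

1665 112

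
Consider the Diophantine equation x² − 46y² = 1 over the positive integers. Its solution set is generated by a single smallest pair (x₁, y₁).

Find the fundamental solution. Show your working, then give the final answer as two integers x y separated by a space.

d=46: √d = [6; 1,3,1,1,2,6,2,1,1,3,1,12] (ℓ=12, even), read p_11/q_11
i=0: a=6 ⇒ p=6, q=1
…
i=2: a=3 ⇒ p=27, q=4
i=3: a=1 ⇒ p=34, q=5
i=4: a=1 ⇒ p=61, q=9
i=5: a=2 ⇒ p=156, q=23
i=6: a=6 ⇒ p=997, q=147
i=7: a=2 ⇒ p=2150, q=317
i=8: a=1 ⇒ p=3147, q=464
…
i=10: a=3 ⇒ p=19038, q=2807
i=11: a=1 ⇒ p=24335, q=3588
fundamental: x₁=24335, y₁=3588  (since 592192225 − 46·12873744 = 1)

24335 3588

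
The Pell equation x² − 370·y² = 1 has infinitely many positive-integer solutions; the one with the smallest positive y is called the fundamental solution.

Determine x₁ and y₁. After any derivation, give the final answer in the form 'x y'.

d=370: √d = [19; 4,4,38] (ℓ=3, odd), read p_5/q_5
a_0=19:  p_0=19·1+0=19,  q_0=19·0+1=1
a_1=4:  p_1=4·19+1=77,  q_1=4·1+0=4
…
a_4=4:  p_4=4·12503+327=50339,  q_4=4·650+17=2617
a_5=4:  p_5=4·50339+12503=213859,  q_5=4·2617+650=11118
→ (213859, 11118).  Check: 213859²=45735671881, 370·11118²=45735671880, difference 1.

213859 11118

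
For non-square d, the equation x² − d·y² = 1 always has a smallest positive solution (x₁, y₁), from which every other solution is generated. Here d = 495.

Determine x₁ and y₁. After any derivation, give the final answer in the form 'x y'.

[22; 4,44] for √495; ℓ=2 ⇒ convergent index 1
i=0: a=22 ⇒ p=22, q=1
i=1: a=4 ⇒ p=89, q=4
(x₁, y₁) = (89, 4);  89² − 495·4² = 1 ✓

89 4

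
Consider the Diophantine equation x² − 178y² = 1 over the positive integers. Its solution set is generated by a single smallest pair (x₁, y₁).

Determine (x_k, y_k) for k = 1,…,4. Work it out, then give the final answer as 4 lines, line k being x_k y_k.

1601 120
5126401 384240
16414734401 1230336360
52559974425601 3939536640480

[13; 2,1,12,1,2,26] for √178; ℓ=6 ⇒ convergent index 5
k=0  a_k=13  p_k/q_k = 13/1
…
k=2  a_k=1  p_k/q_k = 40/3
k=3  a_k=12  p_k/q_k = 507/38
k=4  a_k=1  p_k/q_k = 547/41
k=5  a_k=2  p_k/q_k = 1601/120
(x₁, y₁) = (1601, 120);  1601² − 178·120² = 1 ✓
(1601+120√178)^2 = 5126401 + 384240√178
(1601+120√178)^3 = 16414734401 + 1230336360√178
(1601+120√178)^4 = 52559974425601 + 3939536640480√178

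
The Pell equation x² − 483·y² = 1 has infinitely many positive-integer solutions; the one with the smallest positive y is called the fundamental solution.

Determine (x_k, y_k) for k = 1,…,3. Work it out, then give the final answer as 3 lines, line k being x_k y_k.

22 1
967 44
42526 1935

√483 = [21; 1,42, …], period ℓ=2 (even) → k=1
a_0=21:  p_0=21·1+0=21,  q_0=21·0+1=1
a_1=1:  p_1=1·21+1=22,  q_1=1·1+0=1
(x₁, y₁) = (22, 1);  22² − 483·1² = 1 ✓
(22+1√483)^2 = 967 + 44√483
(22+1√483)^3 = 42526 + 1935√483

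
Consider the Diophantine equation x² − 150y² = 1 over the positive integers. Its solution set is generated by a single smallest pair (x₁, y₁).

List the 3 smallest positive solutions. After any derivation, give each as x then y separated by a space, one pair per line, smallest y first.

√150 → a₀=12, period (4,24); ℓ=2 even so k=1
i=0: a=12 ⇒ p=12, q=1
i=1: a=4 ⇒ p=49, q=4
→ (49, 4).  Check: 49²=2401, 150·4²=2400, difference 1.
(49+4√150)^2 = 4801 + 392√150
(49+4√150)^3 = 470449 + 38412√150

49 4
4801 392
470449 38412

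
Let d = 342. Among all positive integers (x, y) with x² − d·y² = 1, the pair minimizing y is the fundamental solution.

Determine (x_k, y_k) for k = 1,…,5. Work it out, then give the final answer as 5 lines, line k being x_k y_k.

37 2
2737 148
202501 10950
14982337 810152
1108490437 59940298

[18; 2,36] for √342; ℓ=2 ⇒ convergent index 1
k=0  a_k=18  p_k/q_k = 18/1
k=1  a_k=2  p_k/q_k = 37/2
(x₁, y₁) = (37, 2);  37² − 342·2² = 1 ✓
(x_2, y_2) = (37·37 + 342·2·2, 37·2 + 2·37) = (2737, 148)
(x_3, y_3) = (37·2737 + 342·2·148, 37·148 + 2·2737) = (202501, 10950)
(x_4, y_4) = (37·202501 + 342·2·10950, 37·10950 + 2·202501) = (14982337, 810152)
(x_5, y_5) = (37·14982337 + 342·2·810152, 37·810152 + 2·14982337) = (1108490437, 59940298)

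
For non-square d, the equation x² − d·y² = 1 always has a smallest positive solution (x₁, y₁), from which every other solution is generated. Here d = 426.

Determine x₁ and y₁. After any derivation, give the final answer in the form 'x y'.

88751 4300

√426 → a₀=20, period (1,1,1,3,2,6,2,3,1,1,1,40); ℓ=12 even so k=11
i=0: a=20 ⇒ p=20, q=1
i=1: a=1 ⇒ p=21, q=1
…
i=3: a=1 ⇒ p=62, q=3
i=4: a=3 ⇒ p=227, q=11
i=5: a=2 ⇒ p=516, q=25
i=6: a=6 ⇒ p=3323, q=161
i=7: a=2 ⇒ p=7162, q=347
…
i=9: a=1 ⇒ p=31971, q=1549
i=10: a=1 ⇒ p=56780, q=2751
i=11: a=1 ⇒ p=88751, q=4300
(x₁, y₁) = (88751, 4300);  88751² − 426·4300² = 1 ✓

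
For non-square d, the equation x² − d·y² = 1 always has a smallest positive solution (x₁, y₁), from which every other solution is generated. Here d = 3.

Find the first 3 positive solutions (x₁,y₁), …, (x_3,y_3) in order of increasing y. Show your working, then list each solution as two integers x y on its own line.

[1; 1,2] for √3; ℓ=2 ⇒ convergent index 1
step 0: (1, 1)  from 1·(1,0) + (0,1)
step 1: (2, 1)  from 1·(1,1) + (1,0)
→ (2, 1).  Check: 2²=4, 3·1²=3, difference 1.
k=2:  x_2 = 2·2+3·1·1 = 7,  y_2 = 2·1+1·2 = 4
k=3:  x_3 = 2·7+3·1·4 = 26,  y_3 = 2·4+1·7 = 15

2 1
7 4
26 15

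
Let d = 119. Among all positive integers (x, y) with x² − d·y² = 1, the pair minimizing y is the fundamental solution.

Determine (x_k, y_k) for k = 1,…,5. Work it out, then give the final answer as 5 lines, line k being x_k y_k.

120 11
28799 2640
6911640 633589
1658764801 152058720
398096640600 36493459211

[10; 1,9,1,20] for √119; ℓ=4 ⇒ convergent index 3
a_0=10:  p_0=10·1+0=10,  q_0=10·0+1=1
a_1=1:  p_1=1·10+1=11,  q_1=1·1+0=1
a_2=9:  p_2=9·11+10=109,  q_2=9·1+1=10
a_3=1:  p_3=1·109+11=120,  q_3=1·10+1=11
→ (120, 11).  Check: 120²=14400, 119·11²=14399, difference 1.
(120+11√119)^2 = 28799 + 2640√119
(120+11√119)^3 = 6911640 + 633589√119
(120+11√119)^4 = 1658764801 + 152058720√119
(120+11√119)^5 = 398096640600 + 36493459211√119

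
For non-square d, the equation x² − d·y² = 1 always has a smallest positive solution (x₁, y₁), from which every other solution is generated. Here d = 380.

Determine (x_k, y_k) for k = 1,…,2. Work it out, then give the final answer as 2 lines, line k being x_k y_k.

39 2
3041 156

√380 → a₀=19, period (2,38); ℓ=2 even so k=1
step 0: (19, 1)  from 19·(1,0) + (0,1)
step 1: (39, 2)  from 2·(19,1) + (1,0)
fundamental: x₁=39, y₁=2  (since 1521 − 380·4 = 1)
(x_2, y_2) = (39·39 + 380·2·2, 39·2 + 2·39) = (3041, 156)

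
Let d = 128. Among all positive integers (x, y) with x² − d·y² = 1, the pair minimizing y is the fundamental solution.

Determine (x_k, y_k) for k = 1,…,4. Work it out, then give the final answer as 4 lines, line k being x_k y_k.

d=128: √d = [11; 3,5,3,22] (ℓ=4, even), read p_3/q_3
a_0=11:  p_0=11·1+0=11,  q_0=11·0+1=1
…
a_2=5:  p_2=5·34+11=181,  q_2=5·3+1=16
a_3=3:  p_3=3·181+34=577,  q_3=3·16+3=51
→ (577, 51).  Check: 577²=332929, 128·51²=332928, difference 1.
n=2: (577,51)∘(577,51) = (577·577+128·51·51, 577·51+51·577) = (665857,58854)
n=3: (665857,58854)∘(577,51) = (577·665857+128·51·58854, 577·58854+51·665857) = (768398401,67917465)
n=4: (768398401,67917465)∘(577,51) = (577·768398401+128·51·67917465, 577·67917465+51·768398401) = (886731088897,78376695756)

577 51
665857 58854
768398401 67917465
886731088897 78376695756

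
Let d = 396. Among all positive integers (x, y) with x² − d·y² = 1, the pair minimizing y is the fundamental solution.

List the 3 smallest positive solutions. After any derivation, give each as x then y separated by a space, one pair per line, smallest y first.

√396 → a₀=19, period (1,8,1,38); ℓ=4 even so k=3
step 0: (19, 1)  from 19·(1,0) + (0,1)
step 1: (20, 1)  from 1·(19,1) + (1,0)
step 2: (179, 9)  from 8·(20,1) + (19,1)
step 3: (199, 10)  from 1·(179,9) + (20,1)
(x₁, y₁) = (199, 10);  199² − 396·10² = 1 ✓
k=2:  x_2 = 199·199+396·10·10 = 79201,  y_2 = 199·10+10·199 = 3980
k=3:  x_3 = 199·79201+396·10·3980 = 31521799,  y_3 = 199·3980+10·79201 = 1584030

199 10
79201 3980
31521799 1584030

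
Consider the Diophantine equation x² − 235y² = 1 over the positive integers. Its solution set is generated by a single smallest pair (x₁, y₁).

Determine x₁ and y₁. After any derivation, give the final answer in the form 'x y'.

46 3

√235 = [15; 3,30, …], period ℓ=2 (even) → k=1
i=0: a=15 ⇒ p=15, q=1
i=1: a=3 ⇒ p=46, q=3
→ (46, 3).  Check: 46²=2116, 235·3²=2115, difference 1.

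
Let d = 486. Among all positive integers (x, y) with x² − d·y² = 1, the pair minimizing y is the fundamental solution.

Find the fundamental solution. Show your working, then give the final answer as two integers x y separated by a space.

485 22

d=486: √d = [22; 22,44] (ℓ=2, even), read p_1/q_1
k=0  a_k=22  p_k/q_k = 22/1
k=1  a_k=22  p_k/q_k = 485/22
→ (485, 22).  Check: 485²=235225, 486·22²=235224, difference 1.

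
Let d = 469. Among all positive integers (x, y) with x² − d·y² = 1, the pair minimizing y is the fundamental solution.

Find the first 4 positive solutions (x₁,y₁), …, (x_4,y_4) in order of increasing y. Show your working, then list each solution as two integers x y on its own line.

137215 6336
37655912449 1738788480
10333912053241855 477175722560064
2835935484733506355201 130951333540419575040

√469 → a₀=21, period (1,1,1,10,6,10,1,1,1,42); ℓ=10 even so k=9
k=0  a_k=21  p_k/q_k = 21/1
k=1  a_k=1  p_k/q_k = 22/1
k=2  a_k=1  p_k/q_k = 43/2
k=3  a_k=1  p_k/q_k = 65/3
k=4  a_k=10  p_k/q_k = 693/32
…
k=6  a_k=10  p_k/q_k = 42923/1982
k=7  a_k=1  p_k/q_k = 47146/2177
k=8  a_k=1  p_k/q_k = 90069/4159
k=9  a_k=1  p_k/q_k = 137215/6336
→ (137215, 6336).  Check: 137215²=18827956225, 469·6336²=18827956224, difference 1.
(x_2, y_2) = (137215·137215 + 469·6336·6336, 137215·6336 + 6336·137215) = (37655912449, 1738788480)
(x_3, y_3) = (137215·37655912449 + 469·6336·1738788480, 137215·1738788480 + 6336·37655912449) = (10333912053241855, 477175722560064)
(x_4, y_4) = (137215·10333912053241855 + 469·6336·477175722560064, 137215·477175722560064 + 6336·10333912053241855) = (2835935484733506355201, 130951333540419575040)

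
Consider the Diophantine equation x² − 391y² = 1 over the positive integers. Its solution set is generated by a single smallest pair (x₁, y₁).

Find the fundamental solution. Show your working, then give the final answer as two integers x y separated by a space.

7338680 371133

√391 = [19; 1,3,2,2,1,…,3,1,38, …], period ℓ=16 (even) → k=15
step 0: (19, 1)  from 19·(1,0) + (0,1)
step 1: (20, 1)  from 1·(19,1) + (1,0)
step 2: (79, 4)  from 3·(20,1) + (19,1)
step 3: (178, 9)  from 2·(79,4) + (20,1)
…
step 5: (613, 31)  from 1·(435,22) + (178,9)
step 6: (1048, 53)  from 1·(613,31) + (435,22)
step 7: (2709, 137)  from 2·(1048,53) + (613,31)
step 8: (52519, 2656)  from 19·(2709,137) + (1048,53)
step 9: (107747, 5449)  from 2·(52519,2656) + (2709,137)
step 10: (160266, 8105)  from 1·(107747,5449) + (52519,2656)
step 11: (268013, 13554)  from 1·(160266,8105) + (107747,5449)
step 12: (696292, 35213)  from 2·(268013,13554) + (160266,8105)
step 13: (1660597, 83980)  from 2·(696292,35213) + (268013,13554)
step 14: (5678083, 287153)  from 3·(1660597,83980) + (696292,35213)
step 15: (7338680, 371133)  from 1·(5678083,287153) + (1660597,83980)
fundamental: x₁=7338680, y₁=371133  (since 53856224142400 − 391·137739703689 = 1)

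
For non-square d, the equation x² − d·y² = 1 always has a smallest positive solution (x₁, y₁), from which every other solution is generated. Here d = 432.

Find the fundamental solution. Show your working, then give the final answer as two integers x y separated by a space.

[20; 1,3,1,1,1,3,1,40] for √432; ℓ=8 ⇒ convergent index 7
k=0  a_k=20  p_k/q_k = 20/1
…
k=3  a_k=1  p_k/q_k = 104/5
k=4  a_k=1  p_k/q_k = 187/9
…
k=6  a_k=3  p_k/q_k = 1060/51
k=7  a_k=1  p_k/q_k = 1351/65
fundamental: x₁=1351, y₁=65  (since 1825201 − 432·4225 = 1)

1351 65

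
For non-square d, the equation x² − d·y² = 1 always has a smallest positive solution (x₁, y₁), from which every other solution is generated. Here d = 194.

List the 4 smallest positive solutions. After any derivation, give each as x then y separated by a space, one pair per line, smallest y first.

√194 = [13; 1,12,1,26, …], period ℓ=4 (even) → k=3
step 0: (13, 1)  from 13·(1,0) + (0,1)
step 1: (14, 1)  from 1·(13,1) + (1,0)
step 2: (181, 13)  from 12·(14,1) + (13,1)
step 3: (195, 14)  from 1·(181,13) + (14,1)
fundamental: x₁=195, y₁=14  (since 38025 − 194·196 = 1)
(x_2, y_2) = (195·195 + 194·14·14, 195·14 + 14·195) = (76049, 5460)
(x_3, y_3) = (195·76049 + 194·14·5460, 195·5460 + 14·76049) = (29658915, 2129386)
(x_4, y_4) = (195·29658915 + 194·14·2129386, 195·2129386 + 14·29658915) = (11566900801, 830455080)

195 14
76049 5460
29658915 2129386
11566900801 830455080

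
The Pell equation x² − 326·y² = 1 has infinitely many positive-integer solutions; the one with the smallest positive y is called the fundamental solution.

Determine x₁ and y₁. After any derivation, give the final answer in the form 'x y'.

325 18

[18; 18,36] for √326; ℓ=2 ⇒ convergent index 1
step 0: (18, 1)  from 18·(1,0) + (0,1)
step 1: (325, 18)  from 18·(18,1) + (1,0)
(x₁, y₁) = (325, 18);  325² − 326·18² = 1 ✓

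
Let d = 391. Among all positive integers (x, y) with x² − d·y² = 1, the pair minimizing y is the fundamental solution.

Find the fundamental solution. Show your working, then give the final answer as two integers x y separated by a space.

√391 = [19; 1,3,2,2,1,…,3,1,38, …], period ℓ=16 (even) → k=15
step 0: (19, 1)  from 19·(1,0) + (0,1)
…
step 2: (79, 4)  from 3·(20,1) + (19,1)
…
step 4: (435, 22)  from 2·(178,9) + (79,4)
…
step 6: (1048, 53)  from 1·(613,31) + (435,22)
…
step 13: (1660597, 83980)  from 2·(696292,35213) + (268013,13554)
step 14: (5678083, 287153)  from 3·(1660597,83980) + (696292,35213)
step 15: (7338680, 371133)  from 1·(5678083,287153) + (1660597,83980)
(x₁, y₁) = (7338680, 371133);  7338680² − 391·371133² = 1 ✓

7338680 371133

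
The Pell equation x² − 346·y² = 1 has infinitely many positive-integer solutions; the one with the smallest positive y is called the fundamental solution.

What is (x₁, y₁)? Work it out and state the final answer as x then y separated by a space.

√346 → a₀=18, period (1,1,1,1,36); ℓ=5 odd so k=9
a_0=18:  p_0=18·1+0=18,  q_0=18·0+1=1
a_1=1:  p_1=1·18+1=19,  q_1=1·1+0=1
…
a_4=1:  p_4=1·56+37=93,  q_4=1·3+2=5
…
a_6=1:  p_6=1·3404+93=3497,  q_6=1·183+5=188
…
a_8=1:  p_8=1·6901+3497=10398,  q_8=1·371+188=559
a_9=1:  p_9=1·10398+6901=17299,  q_9=1·559+371=930
(x₁, y₁) = (17299, 930);  17299² − 346·930² = 1 ✓

17299 930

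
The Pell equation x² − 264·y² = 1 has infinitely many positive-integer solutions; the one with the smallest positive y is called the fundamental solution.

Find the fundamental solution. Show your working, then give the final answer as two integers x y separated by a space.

65 4

[16; 4,32] for √264; ℓ=2 ⇒ convergent index 1
i=0: a=16 ⇒ p=16, q=1
i=1: a=4 ⇒ p=65, q=4
fundamental: x₁=65, y₁=4  (since 4225 − 264·16 = 1)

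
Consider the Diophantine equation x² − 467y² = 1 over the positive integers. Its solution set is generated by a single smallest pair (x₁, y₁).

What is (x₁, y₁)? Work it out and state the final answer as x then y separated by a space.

1625626 75225

√467 = [21; 1,1,1,1,3,…,1,1,42, …], period ℓ=14 (even) → k=13
step 0: (21, 1)  from 21·(1,0) + (0,1)
step 1: (22, 1)  from 1·(21,1) + (1,0)
…
step 5: (389, 18)  from 3·(108,5) + (65,3)
…
step 9: (275465, 12747)  from 3·(82767,3830) + (27164,1257)
…
step 12: (991929, 45901)  from 1·(633697,29324) + (358232,16577)
step 13: (1625626, 75225)  from 1·(991929,45901) + (633697,29324)
(x₁, y₁) = (1625626, 75225);  1625626² − 467·75225² = 1 ✓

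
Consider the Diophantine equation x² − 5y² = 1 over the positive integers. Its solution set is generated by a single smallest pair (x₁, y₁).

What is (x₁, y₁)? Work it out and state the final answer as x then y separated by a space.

9 4

√5 → a₀=2, period (4); ℓ=1 odd so k=1
step 0: (2, 1)  from 2·(1,0) + (0,1)
step 1: (9, 4)  from 4·(2,1) + (1,0)
fundamental: x₁=9, y₁=4  (since 81 − 5·16 = 1)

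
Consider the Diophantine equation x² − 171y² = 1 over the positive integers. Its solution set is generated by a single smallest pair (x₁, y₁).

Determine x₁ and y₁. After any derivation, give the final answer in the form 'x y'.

170 13

√171 → a₀=13, period (13,26); ℓ=2 even so k=1
step 0: (13, 1)  from 13·(1,0) + (0,1)
step 1: (170, 13)  from 13·(13,1) + (1,0)
(x₁, y₁) = (170, 13);  170² − 171·13² = 1 ✓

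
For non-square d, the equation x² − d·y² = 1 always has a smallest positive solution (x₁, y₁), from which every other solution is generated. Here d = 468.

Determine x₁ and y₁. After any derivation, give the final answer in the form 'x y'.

649 30

√468 → a₀=21, period (1,1,1,2,1,1,1,42); ℓ=8 even so k=7
i=0: a=21 ⇒ p=21, q=1
i=1: a=1 ⇒ p=22, q=1
i=2: a=1 ⇒ p=43, q=2
i=3: a=1 ⇒ p=65, q=3
i=4: a=2 ⇒ p=173, q=8
i=5: a=1 ⇒ p=238, q=11
i=6: a=1 ⇒ p=411, q=19
i=7: a=1 ⇒ p=649, q=30
(x₁, y₁) = (649, 30);  649² − 468·30² = 1 ✓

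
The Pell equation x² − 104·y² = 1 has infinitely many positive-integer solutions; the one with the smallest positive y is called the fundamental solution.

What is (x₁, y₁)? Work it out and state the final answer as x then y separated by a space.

51 5

d=104: √d = [10; 5,20] (ℓ=2, even), read p_1/q_1
step 0: (10, 1)  from 10·(1,0) + (0,1)
step 1: (51, 5)  from 5·(10,1) + (1,0)
(x₁, y₁) = (51, 5);  51² − 104·5² = 1 ✓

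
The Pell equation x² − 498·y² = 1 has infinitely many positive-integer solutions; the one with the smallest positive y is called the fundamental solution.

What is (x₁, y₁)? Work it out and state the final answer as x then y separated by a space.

√498 → a₀=22, period (3,6,22,6,3,44); ℓ=6 even so k=5
a_0=22:  p_0=22·1+0=22,  q_0=22·0+1=1
a_1=3:  p_1=3·22+1=67,  q_1=3·1+0=3
a_2=6:  p_2=6·67+22=424,  q_2=6·3+1=19
a_3=22:  p_3=22·424+67=9395,  q_3=22·19+3=421
a_4=6:  p_4=6·9395+424=56794,  q_4=6·421+19=2545
a_5=3:  p_5=3·56794+9395=179777,  q_5=3·2545+421=8056
(x₁, y₁) = (179777, 8056);  179777² − 498·8056² = 1 ✓

179777 8056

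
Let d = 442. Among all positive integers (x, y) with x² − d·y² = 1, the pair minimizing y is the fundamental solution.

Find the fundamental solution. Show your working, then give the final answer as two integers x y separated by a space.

[21; 42] for √442; ℓ=1 ⇒ convergent index 1
step 0: (21, 1)  from 21·(1,0) + (0,1)
step 1: (883, 42)  from 42·(21,1) + (1,0)
(x₁, y₁) = (883, 42);  883² − 442·42² = 1 ✓

883 42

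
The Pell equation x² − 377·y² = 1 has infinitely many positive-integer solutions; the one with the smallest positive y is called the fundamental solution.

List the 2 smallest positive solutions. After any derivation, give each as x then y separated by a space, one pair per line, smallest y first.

233 12
108577 5592

d=377: √d = [19; 2,2,2,38] (ℓ=4, even), read p_3/q_3
k=0  a_k=19  p_k/q_k = 19/1
k=1  a_k=2  p_k/q_k = 39/2
k=2  a_k=2  p_k/q_k = 97/5
k=3  a_k=2  p_k/q_k = 233/12
(x₁, y₁) = (233, 12);  233² − 377·12² = 1 ✓
k=2:  x_2 = 233·233+377·12·12 = 108577,  y_2 = 233·12+12·233 = 5592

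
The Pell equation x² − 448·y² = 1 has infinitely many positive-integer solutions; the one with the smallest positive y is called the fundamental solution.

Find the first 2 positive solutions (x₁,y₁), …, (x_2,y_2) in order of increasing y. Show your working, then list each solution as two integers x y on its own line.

[21; 6,42] for √448; ℓ=2 ⇒ convergent index 1
a_0=21:  p_0=21·1+0=21,  q_0=21·0+1=1
a_1=6:  p_1=6·21+1=127,  q_1=6·1+0=6
fundamental: x₁=127, y₁=6  (since 16129 − 448·36 = 1)
(127+6√448)^2 = 32257 + 1524√448

127 6
32257 1524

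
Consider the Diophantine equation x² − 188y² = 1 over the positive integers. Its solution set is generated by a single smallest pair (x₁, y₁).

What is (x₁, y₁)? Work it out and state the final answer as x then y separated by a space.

√188 → a₀=13, period (1,2,2,6,2,2,1,26); ℓ=8 even so k=7
k=0  a_k=13  p_k/q_k = 13/1
k=1  a_k=1  p_k/q_k = 14/1
k=2  a_k=2  p_k/q_k = 41/3
k=3  a_k=2  p_k/q_k = 96/7
…
k=6  a_k=2  p_k/q_k = 3277/239
k=7  a_k=1  p_k/q_k = 4607/336
fundamental: x₁=4607, y₁=336  (since 21224449 − 188·112896 = 1)

4607 336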